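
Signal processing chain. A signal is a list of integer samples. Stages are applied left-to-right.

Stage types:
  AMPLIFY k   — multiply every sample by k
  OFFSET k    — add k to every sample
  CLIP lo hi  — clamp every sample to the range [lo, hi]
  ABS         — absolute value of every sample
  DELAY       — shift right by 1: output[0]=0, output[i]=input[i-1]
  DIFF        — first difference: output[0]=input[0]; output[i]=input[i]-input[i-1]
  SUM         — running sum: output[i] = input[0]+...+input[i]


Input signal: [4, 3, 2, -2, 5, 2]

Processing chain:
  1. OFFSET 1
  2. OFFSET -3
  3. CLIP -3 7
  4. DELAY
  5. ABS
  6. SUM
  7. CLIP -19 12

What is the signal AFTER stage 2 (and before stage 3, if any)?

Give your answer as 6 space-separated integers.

Answer: 2 1 0 -4 3 0

Derivation:
Input: [4, 3, 2, -2, 5, 2]
Stage 1 (OFFSET 1): 4+1=5, 3+1=4, 2+1=3, -2+1=-1, 5+1=6, 2+1=3 -> [5, 4, 3, -1, 6, 3]
Stage 2 (OFFSET -3): 5+-3=2, 4+-3=1, 3+-3=0, -1+-3=-4, 6+-3=3, 3+-3=0 -> [2, 1, 0, -4, 3, 0]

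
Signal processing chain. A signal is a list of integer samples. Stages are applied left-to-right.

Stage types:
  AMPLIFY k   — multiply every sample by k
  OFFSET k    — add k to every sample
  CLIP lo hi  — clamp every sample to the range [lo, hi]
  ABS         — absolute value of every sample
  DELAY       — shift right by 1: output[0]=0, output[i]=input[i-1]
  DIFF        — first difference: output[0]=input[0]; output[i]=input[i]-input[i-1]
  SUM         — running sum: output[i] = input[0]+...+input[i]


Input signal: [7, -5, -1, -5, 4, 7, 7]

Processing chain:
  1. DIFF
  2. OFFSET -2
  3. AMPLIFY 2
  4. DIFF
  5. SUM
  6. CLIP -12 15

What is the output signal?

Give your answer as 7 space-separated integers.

Input: [7, -5, -1, -5, 4, 7, 7]
Stage 1 (DIFF): s[0]=7, -5-7=-12, -1--5=4, -5--1=-4, 4--5=9, 7-4=3, 7-7=0 -> [7, -12, 4, -4, 9, 3, 0]
Stage 2 (OFFSET -2): 7+-2=5, -12+-2=-14, 4+-2=2, -4+-2=-6, 9+-2=7, 3+-2=1, 0+-2=-2 -> [5, -14, 2, -6, 7, 1, -2]
Stage 3 (AMPLIFY 2): 5*2=10, -14*2=-28, 2*2=4, -6*2=-12, 7*2=14, 1*2=2, -2*2=-4 -> [10, -28, 4, -12, 14, 2, -4]
Stage 4 (DIFF): s[0]=10, -28-10=-38, 4--28=32, -12-4=-16, 14--12=26, 2-14=-12, -4-2=-6 -> [10, -38, 32, -16, 26, -12, -6]
Stage 5 (SUM): sum[0..0]=10, sum[0..1]=-28, sum[0..2]=4, sum[0..3]=-12, sum[0..4]=14, sum[0..5]=2, sum[0..6]=-4 -> [10, -28, 4, -12, 14, 2, -4]
Stage 6 (CLIP -12 15): clip(10,-12,15)=10, clip(-28,-12,15)=-12, clip(4,-12,15)=4, clip(-12,-12,15)=-12, clip(14,-12,15)=14, clip(2,-12,15)=2, clip(-4,-12,15)=-4 -> [10, -12, 4, -12, 14, 2, -4]

Answer: 10 -12 4 -12 14 2 -4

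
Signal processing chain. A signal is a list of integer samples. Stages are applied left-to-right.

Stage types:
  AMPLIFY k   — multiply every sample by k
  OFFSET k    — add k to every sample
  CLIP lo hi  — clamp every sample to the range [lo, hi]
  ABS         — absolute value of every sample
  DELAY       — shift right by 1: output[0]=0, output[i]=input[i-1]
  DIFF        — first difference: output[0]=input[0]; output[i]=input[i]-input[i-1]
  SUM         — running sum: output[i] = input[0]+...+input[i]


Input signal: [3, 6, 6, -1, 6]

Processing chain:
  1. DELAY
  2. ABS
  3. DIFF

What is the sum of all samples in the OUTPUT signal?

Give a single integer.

Input: [3, 6, 6, -1, 6]
Stage 1 (DELAY): [0, 3, 6, 6, -1] = [0, 3, 6, 6, -1] -> [0, 3, 6, 6, -1]
Stage 2 (ABS): |0|=0, |3|=3, |6|=6, |6|=6, |-1|=1 -> [0, 3, 6, 6, 1]
Stage 3 (DIFF): s[0]=0, 3-0=3, 6-3=3, 6-6=0, 1-6=-5 -> [0, 3, 3, 0, -5]
Output sum: 1

Answer: 1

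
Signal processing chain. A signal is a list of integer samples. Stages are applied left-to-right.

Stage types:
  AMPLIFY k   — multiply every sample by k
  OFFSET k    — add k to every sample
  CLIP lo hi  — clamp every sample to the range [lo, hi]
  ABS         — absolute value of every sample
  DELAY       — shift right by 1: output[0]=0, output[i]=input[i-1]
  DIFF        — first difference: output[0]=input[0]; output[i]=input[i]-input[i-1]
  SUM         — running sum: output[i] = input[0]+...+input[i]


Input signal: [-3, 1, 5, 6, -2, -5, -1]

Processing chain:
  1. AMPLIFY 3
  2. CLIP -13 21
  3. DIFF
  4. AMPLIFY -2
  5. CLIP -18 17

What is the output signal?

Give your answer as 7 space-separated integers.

Answer: 17 -18 -18 -6 17 14 -18

Derivation:
Input: [-3, 1, 5, 6, -2, -5, -1]
Stage 1 (AMPLIFY 3): -3*3=-9, 1*3=3, 5*3=15, 6*3=18, -2*3=-6, -5*3=-15, -1*3=-3 -> [-9, 3, 15, 18, -6, -15, -3]
Stage 2 (CLIP -13 21): clip(-9,-13,21)=-9, clip(3,-13,21)=3, clip(15,-13,21)=15, clip(18,-13,21)=18, clip(-6,-13,21)=-6, clip(-15,-13,21)=-13, clip(-3,-13,21)=-3 -> [-9, 3, 15, 18, -6, -13, -3]
Stage 3 (DIFF): s[0]=-9, 3--9=12, 15-3=12, 18-15=3, -6-18=-24, -13--6=-7, -3--13=10 -> [-9, 12, 12, 3, -24, -7, 10]
Stage 4 (AMPLIFY -2): -9*-2=18, 12*-2=-24, 12*-2=-24, 3*-2=-6, -24*-2=48, -7*-2=14, 10*-2=-20 -> [18, -24, -24, -6, 48, 14, -20]
Stage 5 (CLIP -18 17): clip(18,-18,17)=17, clip(-24,-18,17)=-18, clip(-24,-18,17)=-18, clip(-6,-18,17)=-6, clip(48,-18,17)=17, clip(14,-18,17)=14, clip(-20,-18,17)=-18 -> [17, -18, -18, -6, 17, 14, -18]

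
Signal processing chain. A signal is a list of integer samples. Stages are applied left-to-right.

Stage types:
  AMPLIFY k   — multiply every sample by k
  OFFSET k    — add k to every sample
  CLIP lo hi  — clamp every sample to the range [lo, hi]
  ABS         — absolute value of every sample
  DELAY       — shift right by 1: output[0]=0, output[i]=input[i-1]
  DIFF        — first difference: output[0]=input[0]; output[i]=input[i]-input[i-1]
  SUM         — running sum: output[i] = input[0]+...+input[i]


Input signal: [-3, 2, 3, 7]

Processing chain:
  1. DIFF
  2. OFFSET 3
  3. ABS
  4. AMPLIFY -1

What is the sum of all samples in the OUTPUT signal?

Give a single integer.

Answer: -19

Derivation:
Input: [-3, 2, 3, 7]
Stage 1 (DIFF): s[0]=-3, 2--3=5, 3-2=1, 7-3=4 -> [-3, 5, 1, 4]
Stage 2 (OFFSET 3): -3+3=0, 5+3=8, 1+3=4, 4+3=7 -> [0, 8, 4, 7]
Stage 3 (ABS): |0|=0, |8|=8, |4|=4, |7|=7 -> [0, 8, 4, 7]
Stage 4 (AMPLIFY -1): 0*-1=0, 8*-1=-8, 4*-1=-4, 7*-1=-7 -> [0, -8, -4, -7]
Output sum: -19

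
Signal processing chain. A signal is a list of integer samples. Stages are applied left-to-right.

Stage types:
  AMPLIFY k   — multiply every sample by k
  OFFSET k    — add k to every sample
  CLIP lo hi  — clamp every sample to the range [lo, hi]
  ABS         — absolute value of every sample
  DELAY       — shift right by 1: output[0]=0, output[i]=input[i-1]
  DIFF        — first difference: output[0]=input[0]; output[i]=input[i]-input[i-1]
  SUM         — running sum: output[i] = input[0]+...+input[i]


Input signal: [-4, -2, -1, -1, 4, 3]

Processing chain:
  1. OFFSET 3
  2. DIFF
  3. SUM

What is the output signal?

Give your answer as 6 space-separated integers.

Input: [-4, -2, -1, -1, 4, 3]
Stage 1 (OFFSET 3): -4+3=-1, -2+3=1, -1+3=2, -1+3=2, 4+3=7, 3+3=6 -> [-1, 1, 2, 2, 7, 6]
Stage 2 (DIFF): s[0]=-1, 1--1=2, 2-1=1, 2-2=0, 7-2=5, 6-7=-1 -> [-1, 2, 1, 0, 5, -1]
Stage 3 (SUM): sum[0..0]=-1, sum[0..1]=1, sum[0..2]=2, sum[0..3]=2, sum[0..4]=7, sum[0..5]=6 -> [-1, 1, 2, 2, 7, 6]

Answer: -1 1 2 2 7 6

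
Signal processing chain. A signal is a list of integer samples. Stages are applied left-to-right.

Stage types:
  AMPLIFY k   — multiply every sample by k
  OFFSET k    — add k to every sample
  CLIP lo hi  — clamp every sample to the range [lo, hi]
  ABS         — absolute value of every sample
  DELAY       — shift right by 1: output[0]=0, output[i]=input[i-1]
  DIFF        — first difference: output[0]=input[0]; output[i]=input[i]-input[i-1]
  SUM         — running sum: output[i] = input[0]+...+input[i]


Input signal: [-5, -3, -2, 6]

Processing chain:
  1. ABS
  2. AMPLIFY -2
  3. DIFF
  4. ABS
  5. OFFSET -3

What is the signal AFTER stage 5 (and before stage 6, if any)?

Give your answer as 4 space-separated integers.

Input: [-5, -3, -2, 6]
Stage 1 (ABS): |-5|=5, |-3|=3, |-2|=2, |6|=6 -> [5, 3, 2, 6]
Stage 2 (AMPLIFY -2): 5*-2=-10, 3*-2=-6, 2*-2=-4, 6*-2=-12 -> [-10, -6, -4, -12]
Stage 3 (DIFF): s[0]=-10, -6--10=4, -4--6=2, -12--4=-8 -> [-10, 4, 2, -8]
Stage 4 (ABS): |-10|=10, |4|=4, |2|=2, |-8|=8 -> [10, 4, 2, 8]
Stage 5 (OFFSET -3): 10+-3=7, 4+-3=1, 2+-3=-1, 8+-3=5 -> [7, 1, -1, 5]

Answer: 7 1 -1 5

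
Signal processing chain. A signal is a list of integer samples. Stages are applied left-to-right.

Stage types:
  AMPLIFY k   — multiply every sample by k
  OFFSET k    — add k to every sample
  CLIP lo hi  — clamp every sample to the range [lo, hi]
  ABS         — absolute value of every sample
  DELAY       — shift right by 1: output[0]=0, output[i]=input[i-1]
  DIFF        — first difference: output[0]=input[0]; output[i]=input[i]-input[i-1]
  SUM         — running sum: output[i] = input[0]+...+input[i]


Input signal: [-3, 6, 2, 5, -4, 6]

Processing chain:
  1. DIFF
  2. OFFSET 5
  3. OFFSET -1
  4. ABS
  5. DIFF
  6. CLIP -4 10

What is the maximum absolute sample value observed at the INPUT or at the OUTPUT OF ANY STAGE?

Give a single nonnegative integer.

Answer: 15

Derivation:
Input: [-3, 6, 2, 5, -4, 6] (max |s|=6)
Stage 1 (DIFF): s[0]=-3, 6--3=9, 2-6=-4, 5-2=3, -4-5=-9, 6--4=10 -> [-3, 9, -4, 3, -9, 10] (max |s|=10)
Stage 2 (OFFSET 5): -3+5=2, 9+5=14, -4+5=1, 3+5=8, -9+5=-4, 10+5=15 -> [2, 14, 1, 8, -4, 15] (max |s|=15)
Stage 3 (OFFSET -1): 2+-1=1, 14+-1=13, 1+-1=0, 8+-1=7, -4+-1=-5, 15+-1=14 -> [1, 13, 0, 7, -5, 14] (max |s|=14)
Stage 4 (ABS): |1|=1, |13|=13, |0|=0, |7|=7, |-5|=5, |14|=14 -> [1, 13, 0, 7, 5, 14] (max |s|=14)
Stage 5 (DIFF): s[0]=1, 13-1=12, 0-13=-13, 7-0=7, 5-7=-2, 14-5=9 -> [1, 12, -13, 7, -2, 9] (max |s|=13)
Stage 6 (CLIP -4 10): clip(1,-4,10)=1, clip(12,-4,10)=10, clip(-13,-4,10)=-4, clip(7,-4,10)=7, clip(-2,-4,10)=-2, clip(9,-4,10)=9 -> [1, 10, -4, 7, -2, 9] (max |s|=10)
Overall max amplitude: 15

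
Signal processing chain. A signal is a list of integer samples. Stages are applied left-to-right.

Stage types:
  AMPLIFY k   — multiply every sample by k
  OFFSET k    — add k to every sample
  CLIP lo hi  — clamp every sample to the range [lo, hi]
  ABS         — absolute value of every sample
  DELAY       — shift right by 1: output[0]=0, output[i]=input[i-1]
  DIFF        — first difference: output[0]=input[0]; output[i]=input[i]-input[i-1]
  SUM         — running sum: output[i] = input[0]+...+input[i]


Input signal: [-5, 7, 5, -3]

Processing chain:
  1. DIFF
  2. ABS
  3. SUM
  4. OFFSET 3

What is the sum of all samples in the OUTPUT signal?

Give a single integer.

Input: [-5, 7, 5, -3]
Stage 1 (DIFF): s[0]=-5, 7--5=12, 5-7=-2, -3-5=-8 -> [-5, 12, -2, -8]
Stage 2 (ABS): |-5|=5, |12|=12, |-2|=2, |-8|=8 -> [5, 12, 2, 8]
Stage 3 (SUM): sum[0..0]=5, sum[0..1]=17, sum[0..2]=19, sum[0..3]=27 -> [5, 17, 19, 27]
Stage 4 (OFFSET 3): 5+3=8, 17+3=20, 19+3=22, 27+3=30 -> [8, 20, 22, 30]
Output sum: 80

Answer: 80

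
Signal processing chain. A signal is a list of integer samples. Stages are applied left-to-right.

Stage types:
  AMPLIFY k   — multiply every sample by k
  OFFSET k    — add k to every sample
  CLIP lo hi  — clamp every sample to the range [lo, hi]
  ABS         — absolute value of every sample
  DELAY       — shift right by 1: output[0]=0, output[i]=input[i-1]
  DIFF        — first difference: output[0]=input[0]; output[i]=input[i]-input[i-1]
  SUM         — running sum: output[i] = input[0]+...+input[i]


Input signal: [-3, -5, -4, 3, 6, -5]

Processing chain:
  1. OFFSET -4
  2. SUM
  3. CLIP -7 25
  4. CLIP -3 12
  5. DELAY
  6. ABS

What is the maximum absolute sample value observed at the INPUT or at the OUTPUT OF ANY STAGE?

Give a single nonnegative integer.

Input: [-3, -5, -4, 3, 6, -5] (max |s|=6)
Stage 1 (OFFSET -4): -3+-4=-7, -5+-4=-9, -4+-4=-8, 3+-4=-1, 6+-4=2, -5+-4=-9 -> [-7, -9, -8, -1, 2, -9] (max |s|=9)
Stage 2 (SUM): sum[0..0]=-7, sum[0..1]=-16, sum[0..2]=-24, sum[0..3]=-25, sum[0..4]=-23, sum[0..5]=-32 -> [-7, -16, -24, -25, -23, -32] (max |s|=32)
Stage 3 (CLIP -7 25): clip(-7,-7,25)=-7, clip(-16,-7,25)=-7, clip(-24,-7,25)=-7, clip(-25,-7,25)=-7, clip(-23,-7,25)=-7, clip(-32,-7,25)=-7 -> [-7, -7, -7, -7, -7, -7] (max |s|=7)
Stage 4 (CLIP -3 12): clip(-7,-3,12)=-3, clip(-7,-3,12)=-3, clip(-7,-3,12)=-3, clip(-7,-3,12)=-3, clip(-7,-3,12)=-3, clip(-7,-3,12)=-3 -> [-3, -3, -3, -3, -3, -3] (max |s|=3)
Stage 5 (DELAY): [0, -3, -3, -3, -3, -3] = [0, -3, -3, -3, -3, -3] -> [0, -3, -3, -3, -3, -3] (max |s|=3)
Stage 6 (ABS): |0|=0, |-3|=3, |-3|=3, |-3|=3, |-3|=3, |-3|=3 -> [0, 3, 3, 3, 3, 3] (max |s|=3)
Overall max amplitude: 32

Answer: 32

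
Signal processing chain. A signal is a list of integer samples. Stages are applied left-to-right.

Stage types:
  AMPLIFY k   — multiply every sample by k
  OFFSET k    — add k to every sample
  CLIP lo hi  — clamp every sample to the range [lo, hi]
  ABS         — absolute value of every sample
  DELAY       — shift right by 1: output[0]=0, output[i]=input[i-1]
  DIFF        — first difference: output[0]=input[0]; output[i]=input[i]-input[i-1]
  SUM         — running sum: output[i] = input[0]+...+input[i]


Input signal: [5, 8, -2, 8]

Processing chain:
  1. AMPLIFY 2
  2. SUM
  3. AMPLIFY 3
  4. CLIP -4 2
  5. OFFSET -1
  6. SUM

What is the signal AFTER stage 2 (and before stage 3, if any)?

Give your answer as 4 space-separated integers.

Answer: 10 26 22 38

Derivation:
Input: [5, 8, -2, 8]
Stage 1 (AMPLIFY 2): 5*2=10, 8*2=16, -2*2=-4, 8*2=16 -> [10, 16, -4, 16]
Stage 2 (SUM): sum[0..0]=10, sum[0..1]=26, sum[0..2]=22, sum[0..3]=38 -> [10, 26, 22, 38]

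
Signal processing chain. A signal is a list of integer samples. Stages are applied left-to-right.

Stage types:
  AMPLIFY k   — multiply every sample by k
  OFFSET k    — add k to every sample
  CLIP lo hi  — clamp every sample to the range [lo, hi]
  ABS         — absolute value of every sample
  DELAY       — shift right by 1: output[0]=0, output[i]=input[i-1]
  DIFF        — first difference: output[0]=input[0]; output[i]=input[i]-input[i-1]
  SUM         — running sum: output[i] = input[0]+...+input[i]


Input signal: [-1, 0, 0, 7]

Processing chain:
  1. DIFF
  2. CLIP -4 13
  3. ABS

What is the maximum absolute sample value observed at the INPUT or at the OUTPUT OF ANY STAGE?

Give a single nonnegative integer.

Answer: 7

Derivation:
Input: [-1, 0, 0, 7] (max |s|=7)
Stage 1 (DIFF): s[0]=-1, 0--1=1, 0-0=0, 7-0=7 -> [-1, 1, 0, 7] (max |s|=7)
Stage 2 (CLIP -4 13): clip(-1,-4,13)=-1, clip(1,-4,13)=1, clip(0,-4,13)=0, clip(7,-4,13)=7 -> [-1, 1, 0, 7] (max |s|=7)
Stage 3 (ABS): |-1|=1, |1|=1, |0|=0, |7|=7 -> [1, 1, 0, 7] (max |s|=7)
Overall max amplitude: 7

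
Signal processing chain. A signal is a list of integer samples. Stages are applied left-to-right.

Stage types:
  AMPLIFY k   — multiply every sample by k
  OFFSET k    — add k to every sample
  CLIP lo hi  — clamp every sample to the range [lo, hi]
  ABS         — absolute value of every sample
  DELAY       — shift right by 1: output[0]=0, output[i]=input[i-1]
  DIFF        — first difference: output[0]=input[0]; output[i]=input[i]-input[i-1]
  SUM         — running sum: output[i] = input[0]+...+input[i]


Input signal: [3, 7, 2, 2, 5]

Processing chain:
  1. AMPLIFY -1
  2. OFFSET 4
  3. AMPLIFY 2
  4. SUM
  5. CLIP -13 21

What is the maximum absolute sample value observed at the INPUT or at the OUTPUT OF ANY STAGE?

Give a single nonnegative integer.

Input: [3, 7, 2, 2, 5] (max |s|=7)
Stage 1 (AMPLIFY -1): 3*-1=-3, 7*-1=-7, 2*-1=-2, 2*-1=-2, 5*-1=-5 -> [-3, -7, -2, -2, -5] (max |s|=7)
Stage 2 (OFFSET 4): -3+4=1, -7+4=-3, -2+4=2, -2+4=2, -5+4=-1 -> [1, -3, 2, 2, -1] (max |s|=3)
Stage 3 (AMPLIFY 2): 1*2=2, -3*2=-6, 2*2=4, 2*2=4, -1*2=-2 -> [2, -6, 4, 4, -2] (max |s|=6)
Stage 4 (SUM): sum[0..0]=2, sum[0..1]=-4, sum[0..2]=0, sum[0..3]=4, sum[0..4]=2 -> [2, -4, 0, 4, 2] (max |s|=4)
Stage 5 (CLIP -13 21): clip(2,-13,21)=2, clip(-4,-13,21)=-4, clip(0,-13,21)=0, clip(4,-13,21)=4, clip(2,-13,21)=2 -> [2, -4, 0, 4, 2] (max |s|=4)
Overall max amplitude: 7

Answer: 7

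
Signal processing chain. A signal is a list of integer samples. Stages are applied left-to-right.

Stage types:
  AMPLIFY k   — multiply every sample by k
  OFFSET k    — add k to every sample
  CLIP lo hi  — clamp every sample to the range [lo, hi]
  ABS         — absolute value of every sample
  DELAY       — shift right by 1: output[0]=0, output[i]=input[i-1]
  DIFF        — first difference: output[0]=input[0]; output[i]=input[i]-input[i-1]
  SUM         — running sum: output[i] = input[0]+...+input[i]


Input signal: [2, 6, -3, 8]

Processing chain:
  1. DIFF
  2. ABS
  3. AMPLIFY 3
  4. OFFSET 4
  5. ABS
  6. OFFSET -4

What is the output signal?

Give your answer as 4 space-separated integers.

Input: [2, 6, -3, 8]
Stage 1 (DIFF): s[0]=2, 6-2=4, -3-6=-9, 8--3=11 -> [2, 4, -9, 11]
Stage 2 (ABS): |2|=2, |4|=4, |-9|=9, |11|=11 -> [2, 4, 9, 11]
Stage 3 (AMPLIFY 3): 2*3=6, 4*3=12, 9*3=27, 11*3=33 -> [6, 12, 27, 33]
Stage 4 (OFFSET 4): 6+4=10, 12+4=16, 27+4=31, 33+4=37 -> [10, 16, 31, 37]
Stage 5 (ABS): |10|=10, |16|=16, |31|=31, |37|=37 -> [10, 16, 31, 37]
Stage 6 (OFFSET -4): 10+-4=6, 16+-4=12, 31+-4=27, 37+-4=33 -> [6, 12, 27, 33]

Answer: 6 12 27 33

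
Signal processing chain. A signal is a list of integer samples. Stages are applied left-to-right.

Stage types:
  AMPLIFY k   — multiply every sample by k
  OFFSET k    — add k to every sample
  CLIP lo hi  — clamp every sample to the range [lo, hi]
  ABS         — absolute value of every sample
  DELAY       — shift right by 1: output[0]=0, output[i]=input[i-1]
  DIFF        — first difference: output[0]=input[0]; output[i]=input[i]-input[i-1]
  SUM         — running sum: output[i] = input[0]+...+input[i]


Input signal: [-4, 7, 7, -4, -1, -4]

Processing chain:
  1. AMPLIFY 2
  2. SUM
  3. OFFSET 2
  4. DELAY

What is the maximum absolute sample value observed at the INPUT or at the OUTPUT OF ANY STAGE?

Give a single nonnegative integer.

Answer: 22

Derivation:
Input: [-4, 7, 7, -4, -1, -4] (max |s|=7)
Stage 1 (AMPLIFY 2): -4*2=-8, 7*2=14, 7*2=14, -4*2=-8, -1*2=-2, -4*2=-8 -> [-8, 14, 14, -8, -2, -8] (max |s|=14)
Stage 2 (SUM): sum[0..0]=-8, sum[0..1]=6, sum[0..2]=20, sum[0..3]=12, sum[0..4]=10, sum[0..5]=2 -> [-8, 6, 20, 12, 10, 2] (max |s|=20)
Stage 3 (OFFSET 2): -8+2=-6, 6+2=8, 20+2=22, 12+2=14, 10+2=12, 2+2=4 -> [-6, 8, 22, 14, 12, 4] (max |s|=22)
Stage 4 (DELAY): [0, -6, 8, 22, 14, 12] = [0, -6, 8, 22, 14, 12] -> [0, -6, 8, 22, 14, 12] (max |s|=22)
Overall max amplitude: 22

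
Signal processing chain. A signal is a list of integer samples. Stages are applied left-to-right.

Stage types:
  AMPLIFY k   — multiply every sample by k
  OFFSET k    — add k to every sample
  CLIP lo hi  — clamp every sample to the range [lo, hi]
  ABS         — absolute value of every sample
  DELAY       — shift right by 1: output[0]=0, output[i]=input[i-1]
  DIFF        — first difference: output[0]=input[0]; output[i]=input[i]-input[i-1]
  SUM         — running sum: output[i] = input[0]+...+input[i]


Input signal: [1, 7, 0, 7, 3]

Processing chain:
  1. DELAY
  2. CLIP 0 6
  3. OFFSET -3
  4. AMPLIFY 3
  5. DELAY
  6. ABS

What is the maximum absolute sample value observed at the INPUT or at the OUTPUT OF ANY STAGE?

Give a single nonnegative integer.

Input: [1, 7, 0, 7, 3] (max |s|=7)
Stage 1 (DELAY): [0, 1, 7, 0, 7] = [0, 1, 7, 0, 7] -> [0, 1, 7, 0, 7] (max |s|=7)
Stage 2 (CLIP 0 6): clip(0,0,6)=0, clip(1,0,6)=1, clip(7,0,6)=6, clip(0,0,6)=0, clip(7,0,6)=6 -> [0, 1, 6, 0, 6] (max |s|=6)
Stage 3 (OFFSET -3): 0+-3=-3, 1+-3=-2, 6+-3=3, 0+-3=-3, 6+-3=3 -> [-3, -2, 3, -3, 3] (max |s|=3)
Stage 4 (AMPLIFY 3): -3*3=-9, -2*3=-6, 3*3=9, -3*3=-9, 3*3=9 -> [-9, -6, 9, -9, 9] (max |s|=9)
Stage 5 (DELAY): [0, -9, -6, 9, -9] = [0, -9, -6, 9, -9] -> [0, -9, -6, 9, -9] (max |s|=9)
Stage 6 (ABS): |0|=0, |-9|=9, |-6|=6, |9|=9, |-9|=9 -> [0, 9, 6, 9, 9] (max |s|=9)
Overall max amplitude: 9

Answer: 9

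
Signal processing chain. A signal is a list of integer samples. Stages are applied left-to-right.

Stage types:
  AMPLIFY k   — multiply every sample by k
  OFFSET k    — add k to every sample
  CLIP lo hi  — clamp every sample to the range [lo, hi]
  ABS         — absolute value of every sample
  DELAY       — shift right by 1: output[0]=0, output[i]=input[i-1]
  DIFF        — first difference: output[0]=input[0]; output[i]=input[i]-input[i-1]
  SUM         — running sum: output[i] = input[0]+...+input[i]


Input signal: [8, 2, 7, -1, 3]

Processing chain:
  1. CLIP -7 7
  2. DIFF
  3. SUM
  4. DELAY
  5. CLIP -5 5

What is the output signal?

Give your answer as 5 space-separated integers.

Input: [8, 2, 7, -1, 3]
Stage 1 (CLIP -7 7): clip(8,-7,7)=7, clip(2,-7,7)=2, clip(7,-7,7)=7, clip(-1,-7,7)=-1, clip(3,-7,7)=3 -> [7, 2, 7, -1, 3]
Stage 2 (DIFF): s[0]=7, 2-7=-5, 7-2=5, -1-7=-8, 3--1=4 -> [7, -5, 5, -8, 4]
Stage 3 (SUM): sum[0..0]=7, sum[0..1]=2, sum[0..2]=7, sum[0..3]=-1, sum[0..4]=3 -> [7, 2, 7, -1, 3]
Stage 4 (DELAY): [0, 7, 2, 7, -1] = [0, 7, 2, 7, -1] -> [0, 7, 2, 7, -1]
Stage 5 (CLIP -5 5): clip(0,-5,5)=0, clip(7,-5,5)=5, clip(2,-5,5)=2, clip(7,-5,5)=5, clip(-1,-5,5)=-1 -> [0, 5, 2, 5, -1]

Answer: 0 5 2 5 -1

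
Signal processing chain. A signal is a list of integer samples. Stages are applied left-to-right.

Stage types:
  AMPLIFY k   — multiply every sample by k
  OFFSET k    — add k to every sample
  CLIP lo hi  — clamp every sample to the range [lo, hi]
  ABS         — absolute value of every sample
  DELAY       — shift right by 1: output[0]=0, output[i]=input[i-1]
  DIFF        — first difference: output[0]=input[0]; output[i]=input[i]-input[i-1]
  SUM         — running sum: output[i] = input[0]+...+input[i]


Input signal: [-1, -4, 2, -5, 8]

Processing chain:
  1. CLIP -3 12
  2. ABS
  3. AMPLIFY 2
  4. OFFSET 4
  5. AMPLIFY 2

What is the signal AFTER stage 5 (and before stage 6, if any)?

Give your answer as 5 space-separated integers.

Answer: 12 20 16 20 40

Derivation:
Input: [-1, -4, 2, -5, 8]
Stage 1 (CLIP -3 12): clip(-1,-3,12)=-1, clip(-4,-3,12)=-3, clip(2,-3,12)=2, clip(-5,-3,12)=-3, clip(8,-3,12)=8 -> [-1, -3, 2, -3, 8]
Stage 2 (ABS): |-1|=1, |-3|=3, |2|=2, |-3|=3, |8|=8 -> [1, 3, 2, 3, 8]
Stage 3 (AMPLIFY 2): 1*2=2, 3*2=6, 2*2=4, 3*2=6, 8*2=16 -> [2, 6, 4, 6, 16]
Stage 4 (OFFSET 4): 2+4=6, 6+4=10, 4+4=8, 6+4=10, 16+4=20 -> [6, 10, 8, 10, 20]
Stage 5 (AMPLIFY 2): 6*2=12, 10*2=20, 8*2=16, 10*2=20, 20*2=40 -> [12, 20, 16, 20, 40]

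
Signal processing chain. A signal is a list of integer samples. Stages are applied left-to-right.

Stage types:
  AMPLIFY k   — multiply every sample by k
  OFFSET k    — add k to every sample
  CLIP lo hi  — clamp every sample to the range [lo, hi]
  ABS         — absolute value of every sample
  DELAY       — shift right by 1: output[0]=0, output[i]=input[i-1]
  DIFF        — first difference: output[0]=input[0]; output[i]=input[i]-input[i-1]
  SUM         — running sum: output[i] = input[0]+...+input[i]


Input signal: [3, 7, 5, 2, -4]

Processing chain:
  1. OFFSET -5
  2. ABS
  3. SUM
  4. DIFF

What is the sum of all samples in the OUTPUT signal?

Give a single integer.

Input: [3, 7, 5, 2, -4]
Stage 1 (OFFSET -5): 3+-5=-2, 7+-5=2, 5+-5=0, 2+-5=-3, -4+-5=-9 -> [-2, 2, 0, -3, -9]
Stage 2 (ABS): |-2|=2, |2|=2, |0|=0, |-3|=3, |-9|=9 -> [2, 2, 0, 3, 9]
Stage 3 (SUM): sum[0..0]=2, sum[0..1]=4, sum[0..2]=4, sum[0..3]=7, sum[0..4]=16 -> [2, 4, 4, 7, 16]
Stage 4 (DIFF): s[0]=2, 4-2=2, 4-4=0, 7-4=3, 16-7=9 -> [2, 2, 0, 3, 9]
Output sum: 16

Answer: 16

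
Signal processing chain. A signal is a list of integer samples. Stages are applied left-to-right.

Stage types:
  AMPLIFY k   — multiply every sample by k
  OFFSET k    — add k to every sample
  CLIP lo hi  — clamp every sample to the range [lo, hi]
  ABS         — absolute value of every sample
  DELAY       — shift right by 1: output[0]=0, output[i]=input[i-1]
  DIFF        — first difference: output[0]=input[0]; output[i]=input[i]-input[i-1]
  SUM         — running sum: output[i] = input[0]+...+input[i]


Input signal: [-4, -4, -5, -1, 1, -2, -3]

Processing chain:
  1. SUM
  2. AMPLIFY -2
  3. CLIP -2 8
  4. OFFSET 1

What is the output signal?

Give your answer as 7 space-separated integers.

Input: [-4, -4, -5, -1, 1, -2, -3]
Stage 1 (SUM): sum[0..0]=-4, sum[0..1]=-8, sum[0..2]=-13, sum[0..3]=-14, sum[0..4]=-13, sum[0..5]=-15, sum[0..6]=-18 -> [-4, -8, -13, -14, -13, -15, -18]
Stage 2 (AMPLIFY -2): -4*-2=8, -8*-2=16, -13*-2=26, -14*-2=28, -13*-2=26, -15*-2=30, -18*-2=36 -> [8, 16, 26, 28, 26, 30, 36]
Stage 3 (CLIP -2 8): clip(8,-2,8)=8, clip(16,-2,8)=8, clip(26,-2,8)=8, clip(28,-2,8)=8, clip(26,-2,8)=8, clip(30,-2,8)=8, clip(36,-2,8)=8 -> [8, 8, 8, 8, 8, 8, 8]
Stage 4 (OFFSET 1): 8+1=9, 8+1=9, 8+1=9, 8+1=9, 8+1=9, 8+1=9, 8+1=9 -> [9, 9, 9, 9, 9, 9, 9]

Answer: 9 9 9 9 9 9 9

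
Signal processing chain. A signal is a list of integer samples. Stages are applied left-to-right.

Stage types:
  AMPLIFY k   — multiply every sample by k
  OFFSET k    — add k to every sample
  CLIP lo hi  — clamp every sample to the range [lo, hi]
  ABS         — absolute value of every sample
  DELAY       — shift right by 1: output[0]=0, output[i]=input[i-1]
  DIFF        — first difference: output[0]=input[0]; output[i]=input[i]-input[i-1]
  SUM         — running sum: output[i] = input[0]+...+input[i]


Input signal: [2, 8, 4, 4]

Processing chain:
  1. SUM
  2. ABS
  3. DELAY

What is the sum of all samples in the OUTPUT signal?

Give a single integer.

Input: [2, 8, 4, 4]
Stage 1 (SUM): sum[0..0]=2, sum[0..1]=10, sum[0..2]=14, sum[0..3]=18 -> [2, 10, 14, 18]
Stage 2 (ABS): |2|=2, |10|=10, |14|=14, |18|=18 -> [2, 10, 14, 18]
Stage 3 (DELAY): [0, 2, 10, 14] = [0, 2, 10, 14] -> [0, 2, 10, 14]
Output sum: 26

Answer: 26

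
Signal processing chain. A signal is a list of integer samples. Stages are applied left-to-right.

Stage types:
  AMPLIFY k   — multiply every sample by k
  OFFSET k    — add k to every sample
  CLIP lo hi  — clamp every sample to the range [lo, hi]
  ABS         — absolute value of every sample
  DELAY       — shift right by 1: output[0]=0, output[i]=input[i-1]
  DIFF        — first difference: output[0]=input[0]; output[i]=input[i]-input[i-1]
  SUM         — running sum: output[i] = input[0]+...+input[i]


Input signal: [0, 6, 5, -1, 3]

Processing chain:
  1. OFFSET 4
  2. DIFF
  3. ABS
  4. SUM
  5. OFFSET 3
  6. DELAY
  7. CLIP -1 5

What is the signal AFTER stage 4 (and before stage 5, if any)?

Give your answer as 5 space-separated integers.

Answer: 4 10 11 17 21

Derivation:
Input: [0, 6, 5, -1, 3]
Stage 1 (OFFSET 4): 0+4=4, 6+4=10, 5+4=9, -1+4=3, 3+4=7 -> [4, 10, 9, 3, 7]
Stage 2 (DIFF): s[0]=4, 10-4=6, 9-10=-1, 3-9=-6, 7-3=4 -> [4, 6, -1, -6, 4]
Stage 3 (ABS): |4|=4, |6|=6, |-1|=1, |-6|=6, |4|=4 -> [4, 6, 1, 6, 4]
Stage 4 (SUM): sum[0..0]=4, sum[0..1]=10, sum[0..2]=11, sum[0..3]=17, sum[0..4]=21 -> [4, 10, 11, 17, 21]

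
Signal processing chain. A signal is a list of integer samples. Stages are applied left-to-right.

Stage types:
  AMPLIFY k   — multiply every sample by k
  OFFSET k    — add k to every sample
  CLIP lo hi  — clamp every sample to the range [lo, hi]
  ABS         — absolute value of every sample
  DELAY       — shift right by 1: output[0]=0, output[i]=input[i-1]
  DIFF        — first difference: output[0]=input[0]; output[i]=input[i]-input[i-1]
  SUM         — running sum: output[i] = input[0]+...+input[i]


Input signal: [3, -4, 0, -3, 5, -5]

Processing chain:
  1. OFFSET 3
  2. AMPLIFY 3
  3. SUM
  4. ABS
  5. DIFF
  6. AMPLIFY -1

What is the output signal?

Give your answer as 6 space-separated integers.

Answer: -18 3 -9 0 -24 6

Derivation:
Input: [3, -4, 0, -3, 5, -5]
Stage 1 (OFFSET 3): 3+3=6, -4+3=-1, 0+3=3, -3+3=0, 5+3=8, -5+3=-2 -> [6, -1, 3, 0, 8, -2]
Stage 2 (AMPLIFY 3): 6*3=18, -1*3=-3, 3*3=9, 0*3=0, 8*3=24, -2*3=-6 -> [18, -3, 9, 0, 24, -6]
Stage 3 (SUM): sum[0..0]=18, sum[0..1]=15, sum[0..2]=24, sum[0..3]=24, sum[0..4]=48, sum[0..5]=42 -> [18, 15, 24, 24, 48, 42]
Stage 4 (ABS): |18|=18, |15|=15, |24|=24, |24|=24, |48|=48, |42|=42 -> [18, 15, 24, 24, 48, 42]
Stage 5 (DIFF): s[0]=18, 15-18=-3, 24-15=9, 24-24=0, 48-24=24, 42-48=-6 -> [18, -3, 9, 0, 24, -6]
Stage 6 (AMPLIFY -1): 18*-1=-18, -3*-1=3, 9*-1=-9, 0*-1=0, 24*-1=-24, -6*-1=6 -> [-18, 3, -9, 0, -24, 6]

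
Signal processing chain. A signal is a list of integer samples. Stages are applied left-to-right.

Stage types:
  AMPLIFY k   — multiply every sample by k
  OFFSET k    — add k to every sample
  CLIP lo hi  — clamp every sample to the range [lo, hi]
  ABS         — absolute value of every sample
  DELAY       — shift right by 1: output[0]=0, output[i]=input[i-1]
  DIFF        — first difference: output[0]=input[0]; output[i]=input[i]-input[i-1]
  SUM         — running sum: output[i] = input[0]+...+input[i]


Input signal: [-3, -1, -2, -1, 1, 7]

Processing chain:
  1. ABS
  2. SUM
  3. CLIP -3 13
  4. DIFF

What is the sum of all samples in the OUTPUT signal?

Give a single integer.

Input: [-3, -1, -2, -1, 1, 7]
Stage 1 (ABS): |-3|=3, |-1|=1, |-2|=2, |-1|=1, |1|=1, |7|=7 -> [3, 1, 2, 1, 1, 7]
Stage 2 (SUM): sum[0..0]=3, sum[0..1]=4, sum[0..2]=6, sum[0..3]=7, sum[0..4]=8, sum[0..5]=15 -> [3, 4, 6, 7, 8, 15]
Stage 3 (CLIP -3 13): clip(3,-3,13)=3, clip(4,-3,13)=4, clip(6,-3,13)=6, clip(7,-3,13)=7, clip(8,-3,13)=8, clip(15,-3,13)=13 -> [3, 4, 6, 7, 8, 13]
Stage 4 (DIFF): s[0]=3, 4-3=1, 6-4=2, 7-6=1, 8-7=1, 13-8=5 -> [3, 1, 2, 1, 1, 5]
Output sum: 13

Answer: 13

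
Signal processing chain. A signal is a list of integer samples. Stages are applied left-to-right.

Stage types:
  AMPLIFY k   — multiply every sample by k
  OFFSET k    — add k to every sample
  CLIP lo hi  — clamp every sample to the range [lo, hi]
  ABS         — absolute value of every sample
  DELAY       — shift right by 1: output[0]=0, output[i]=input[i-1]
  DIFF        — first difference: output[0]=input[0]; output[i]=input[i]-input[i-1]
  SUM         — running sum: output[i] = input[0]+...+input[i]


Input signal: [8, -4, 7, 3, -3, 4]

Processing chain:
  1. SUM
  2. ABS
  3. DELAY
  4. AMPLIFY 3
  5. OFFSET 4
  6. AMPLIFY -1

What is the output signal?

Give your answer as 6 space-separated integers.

Input: [8, -4, 7, 3, -3, 4]
Stage 1 (SUM): sum[0..0]=8, sum[0..1]=4, sum[0..2]=11, sum[0..3]=14, sum[0..4]=11, sum[0..5]=15 -> [8, 4, 11, 14, 11, 15]
Stage 2 (ABS): |8|=8, |4|=4, |11|=11, |14|=14, |11|=11, |15|=15 -> [8, 4, 11, 14, 11, 15]
Stage 3 (DELAY): [0, 8, 4, 11, 14, 11] = [0, 8, 4, 11, 14, 11] -> [0, 8, 4, 11, 14, 11]
Stage 4 (AMPLIFY 3): 0*3=0, 8*3=24, 4*3=12, 11*3=33, 14*3=42, 11*3=33 -> [0, 24, 12, 33, 42, 33]
Stage 5 (OFFSET 4): 0+4=4, 24+4=28, 12+4=16, 33+4=37, 42+4=46, 33+4=37 -> [4, 28, 16, 37, 46, 37]
Stage 6 (AMPLIFY -1): 4*-1=-4, 28*-1=-28, 16*-1=-16, 37*-1=-37, 46*-1=-46, 37*-1=-37 -> [-4, -28, -16, -37, -46, -37]

Answer: -4 -28 -16 -37 -46 -37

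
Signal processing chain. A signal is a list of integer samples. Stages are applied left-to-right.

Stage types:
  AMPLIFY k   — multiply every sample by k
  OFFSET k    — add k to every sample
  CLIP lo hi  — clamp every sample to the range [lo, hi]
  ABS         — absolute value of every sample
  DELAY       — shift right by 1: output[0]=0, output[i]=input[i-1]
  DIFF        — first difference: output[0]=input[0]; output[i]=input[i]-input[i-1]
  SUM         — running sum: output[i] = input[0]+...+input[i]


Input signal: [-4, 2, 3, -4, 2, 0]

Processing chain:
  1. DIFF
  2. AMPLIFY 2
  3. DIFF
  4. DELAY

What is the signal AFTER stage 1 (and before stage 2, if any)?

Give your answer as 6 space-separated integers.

Answer: -4 6 1 -7 6 -2

Derivation:
Input: [-4, 2, 3, -4, 2, 0]
Stage 1 (DIFF): s[0]=-4, 2--4=6, 3-2=1, -4-3=-7, 2--4=6, 0-2=-2 -> [-4, 6, 1, -7, 6, -2]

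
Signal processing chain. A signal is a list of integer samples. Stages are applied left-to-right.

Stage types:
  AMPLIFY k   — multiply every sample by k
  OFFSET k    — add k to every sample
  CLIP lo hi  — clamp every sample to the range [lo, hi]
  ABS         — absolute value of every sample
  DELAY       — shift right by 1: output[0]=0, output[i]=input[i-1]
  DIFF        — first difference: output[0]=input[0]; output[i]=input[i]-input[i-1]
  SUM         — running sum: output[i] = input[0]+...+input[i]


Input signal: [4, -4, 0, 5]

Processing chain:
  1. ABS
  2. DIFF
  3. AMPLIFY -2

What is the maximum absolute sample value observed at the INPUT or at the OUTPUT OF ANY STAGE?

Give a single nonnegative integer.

Input: [4, -4, 0, 5] (max |s|=5)
Stage 1 (ABS): |4|=4, |-4|=4, |0|=0, |5|=5 -> [4, 4, 0, 5] (max |s|=5)
Stage 2 (DIFF): s[0]=4, 4-4=0, 0-4=-4, 5-0=5 -> [4, 0, -4, 5] (max |s|=5)
Stage 3 (AMPLIFY -2): 4*-2=-8, 0*-2=0, -4*-2=8, 5*-2=-10 -> [-8, 0, 8, -10] (max |s|=10)
Overall max amplitude: 10

Answer: 10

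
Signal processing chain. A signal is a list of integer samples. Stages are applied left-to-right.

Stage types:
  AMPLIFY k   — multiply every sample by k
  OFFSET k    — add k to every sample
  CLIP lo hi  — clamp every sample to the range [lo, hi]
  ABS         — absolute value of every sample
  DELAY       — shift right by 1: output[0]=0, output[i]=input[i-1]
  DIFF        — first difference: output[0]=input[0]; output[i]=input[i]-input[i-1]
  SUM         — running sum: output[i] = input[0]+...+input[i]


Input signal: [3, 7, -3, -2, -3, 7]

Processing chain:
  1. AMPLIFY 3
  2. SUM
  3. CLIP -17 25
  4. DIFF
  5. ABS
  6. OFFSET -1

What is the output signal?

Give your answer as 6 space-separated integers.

Input: [3, 7, -3, -2, -3, 7]
Stage 1 (AMPLIFY 3): 3*3=9, 7*3=21, -3*3=-9, -2*3=-6, -3*3=-9, 7*3=21 -> [9, 21, -9, -6, -9, 21]
Stage 2 (SUM): sum[0..0]=9, sum[0..1]=30, sum[0..2]=21, sum[0..3]=15, sum[0..4]=6, sum[0..5]=27 -> [9, 30, 21, 15, 6, 27]
Stage 3 (CLIP -17 25): clip(9,-17,25)=9, clip(30,-17,25)=25, clip(21,-17,25)=21, clip(15,-17,25)=15, clip(6,-17,25)=6, clip(27,-17,25)=25 -> [9, 25, 21, 15, 6, 25]
Stage 4 (DIFF): s[0]=9, 25-9=16, 21-25=-4, 15-21=-6, 6-15=-9, 25-6=19 -> [9, 16, -4, -6, -9, 19]
Stage 5 (ABS): |9|=9, |16|=16, |-4|=4, |-6|=6, |-9|=9, |19|=19 -> [9, 16, 4, 6, 9, 19]
Stage 6 (OFFSET -1): 9+-1=8, 16+-1=15, 4+-1=3, 6+-1=5, 9+-1=8, 19+-1=18 -> [8, 15, 3, 5, 8, 18]

Answer: 8 15 3 5 8 18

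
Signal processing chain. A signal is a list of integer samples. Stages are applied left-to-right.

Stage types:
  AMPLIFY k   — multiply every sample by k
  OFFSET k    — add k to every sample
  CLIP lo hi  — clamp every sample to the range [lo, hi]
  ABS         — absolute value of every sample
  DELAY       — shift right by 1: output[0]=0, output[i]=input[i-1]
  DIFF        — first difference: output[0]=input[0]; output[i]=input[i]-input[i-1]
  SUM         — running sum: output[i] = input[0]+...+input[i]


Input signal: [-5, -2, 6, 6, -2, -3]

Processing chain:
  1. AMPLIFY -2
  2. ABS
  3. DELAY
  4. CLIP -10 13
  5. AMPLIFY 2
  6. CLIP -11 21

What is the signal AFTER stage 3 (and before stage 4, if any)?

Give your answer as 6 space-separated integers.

Answer: 0 10 4 12 12 4

Derivation:
Input: [-5, -2, 6, 6, -2, -3]
Stage 1 (AMPLIFY -2): -5*-2=10, -2*-2=4, 6*-2=-12, 6*-2=-12, -2*-2=4, -3*-2=6 -> [10, 4, -12, -12, 4, 6]
Stage 2 (ABS): |10|=10, |4|=4, |-12|=12, |-12|=12, |4|=4, |6|=6 -> [10, 4, 12, 12, 4, 6]
Stage 3 (DELAY): [0, 10, 4, 12, 12, 4] = [0, 10, 4, 12, 12, 4] -> [0, 10, 4, 12, 12, 4]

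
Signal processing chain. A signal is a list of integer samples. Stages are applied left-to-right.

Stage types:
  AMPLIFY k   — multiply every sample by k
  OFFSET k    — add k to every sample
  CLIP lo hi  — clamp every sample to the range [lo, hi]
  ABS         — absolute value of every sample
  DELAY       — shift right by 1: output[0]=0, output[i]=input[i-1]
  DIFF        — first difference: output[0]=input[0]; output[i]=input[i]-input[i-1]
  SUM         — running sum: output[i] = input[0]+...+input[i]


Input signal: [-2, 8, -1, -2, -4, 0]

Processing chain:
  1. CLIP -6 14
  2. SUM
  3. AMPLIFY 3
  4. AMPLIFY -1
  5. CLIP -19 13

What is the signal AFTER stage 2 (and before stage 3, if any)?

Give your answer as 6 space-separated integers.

Answer: -2 6 5 3 -1 -1

Derivation:
Input: [-2, 8, -1, -2, -4, 0]
Stage 1 (CLIP -6 14): clip(-2,-6,14)=-2, clip(8,-6,14)=8, clip(-1,-6,14)=-1, clip(-2,-6,14)=-2, clip(-4,-6,14)=-4, clip(0,-6,14)=0 -> [-2, 8, -1, -2, -4, 0]
Stage 2 (SUM): sum[0..0]=-2, sum[0..1]=6, sum[0..2]=5, sum[0..3]=3, sum[0..4]=-1, sum[0..5]=-1 -> [-2, 6, 5, 3, -1, -1]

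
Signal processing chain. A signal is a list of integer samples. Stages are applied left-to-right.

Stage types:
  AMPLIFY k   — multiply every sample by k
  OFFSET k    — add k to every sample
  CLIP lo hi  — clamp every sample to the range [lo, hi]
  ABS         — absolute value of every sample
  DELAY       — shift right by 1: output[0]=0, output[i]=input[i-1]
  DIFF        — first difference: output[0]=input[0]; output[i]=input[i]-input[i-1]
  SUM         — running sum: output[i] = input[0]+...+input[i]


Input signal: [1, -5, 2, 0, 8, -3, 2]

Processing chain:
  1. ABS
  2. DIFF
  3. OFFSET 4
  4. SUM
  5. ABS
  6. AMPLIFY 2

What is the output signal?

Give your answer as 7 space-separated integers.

Input: [1, -5, 2, 0, 8, -3, 2]
Stage 1 (ABS): |1|=1, |-5|=5, |2|=2, |0|=0, |8|=8, |-3|=3, |2|=2 -> [1, 5, 2, 0, 8, 3, 2]
Stage 2 (DIFF): s[0]=1, 5-1=4, 2-5=-3, 0-2=-2, 8-0=8, 3-8=-5, 2-3=-1 -> [1, 4, -3, -2, 8, -5, -1]
Stage 3 (OFFSET 4): 1+4=5, 4+4=8, -3+4=1, -2+4=2, 8+4=12, -5+4=-1, -1+4=3 -> [5, 8, 1, 2, 12, -1, 3]
Stage 4 (SUM): sum[0..0]=5, sum[0..1]=13, sum[0..2]=14, sum[0..3]=16, sum[0..4]=28, sum[0..5]=27, sum[0..6]=30 -> [5, 13, 14, 16, 28, 27, 30]
Stage 5 (ABS): |5|=5, |13|=13, |14|=14, |16|=16, |28|=28, |27|=27, |30|=30 -> [5, 13, 14, 16, 28, 27, 30]
Stage 6 (AMPLIFY 2): 5*2=10, 13*2=26, 14*2=28, 16*2=32, 28*2=56, 27*2=54, 30*2=60 -> [10, 26, 28, 32, 56, 54, 60]

Answer: 10 26 28 32 56 54 60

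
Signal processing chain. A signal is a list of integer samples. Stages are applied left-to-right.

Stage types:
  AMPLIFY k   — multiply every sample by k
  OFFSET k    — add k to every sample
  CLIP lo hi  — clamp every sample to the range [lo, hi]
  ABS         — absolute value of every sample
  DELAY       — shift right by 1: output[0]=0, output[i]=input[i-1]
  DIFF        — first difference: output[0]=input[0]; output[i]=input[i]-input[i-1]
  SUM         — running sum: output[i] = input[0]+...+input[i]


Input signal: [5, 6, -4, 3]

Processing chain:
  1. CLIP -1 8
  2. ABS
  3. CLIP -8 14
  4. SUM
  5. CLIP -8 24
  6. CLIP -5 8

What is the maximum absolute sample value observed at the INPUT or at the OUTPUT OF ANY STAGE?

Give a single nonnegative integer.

Input: [5, 6, -4, 3] (max |s|=6)
Stage 1 (CLIP -1 8): clip(5,-1,8)=5, clip(6,-1,8)=6, clip(-4,-1,8)=-1, clip(3,-1,8)=3 -> [5, 6, -1, 3] (max |s|=6)
Stage 2 (ABS): |5|=5, |6|=6, |-1|=1, |3|=3 -> [5, 6, 1, 3] (max |s|=6)
Stage 3 (CLIP -8 14): clip(5,-8,14)=5, clip(6,-8,14)=6, clip(1,-8,14)=1, clip(3,-8,14)=3 -> [5, 6, 1, 3] (max |s|=6)
Stage 4 (SUM): sum[0..0]=5, sum[0..1]=11, sum[0..2]=12, sum[0..3]=15 -> [5, 11, 12, 15] (max |s|=15)
Stage 5 (CLIP -8 24): clip(5,-8,24)=5, clip(11,-8,24)=11, clip(12,-8,24)=12, clip(15,-8,24)=15 -> [5, 11, 12, 15] (max |s|=15)
Stage 6 (CLIP -5 8): clip(5,-5,8)=5, clip(11,-5,8)=8, clip(12,-5,8)=8, clip(15,-5,8)=8 -> [5, 8, 8, 8] (max |s|=8)
Overall max amplitude: 15

Answer: 15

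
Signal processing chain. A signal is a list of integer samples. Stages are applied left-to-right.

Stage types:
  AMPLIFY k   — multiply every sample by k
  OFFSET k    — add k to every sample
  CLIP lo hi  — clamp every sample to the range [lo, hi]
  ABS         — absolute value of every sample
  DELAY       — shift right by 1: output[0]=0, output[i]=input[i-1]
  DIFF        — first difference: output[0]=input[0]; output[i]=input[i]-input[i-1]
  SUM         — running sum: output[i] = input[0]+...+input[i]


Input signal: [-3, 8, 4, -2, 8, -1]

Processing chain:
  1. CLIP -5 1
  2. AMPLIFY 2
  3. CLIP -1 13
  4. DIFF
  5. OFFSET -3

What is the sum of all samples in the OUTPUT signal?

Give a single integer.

Input: [-3, 8, 4, -2, 8, -1]
Stage 1 (CLIP -5 1): clip(-3,-5,1)=-3, clip(8,-5,1)=1, clip(4,-5,1)=1, clip(-2,-5,1)=-2, clip(8,-5,1)=1, clip(-1,-5,1)=-1 -> [-3, 1, 1, -2, 1, -1]
Stage 2 (AMPLIFY 2): -3*2=-6, 1*2=2, 1*2=2, -2*2=-4, 1*2=2, -1*2=-2 -> [-6, 2, 2, -4, 2, -2]
Stage 3 (CLIP -1 13): clip(-6,-1,13)=-1, clip(2,-1,13)=2, clip(2,-1,13)=2, clip(-4,-1,13)=-1, clip(2,-1,13)=2, clip(-2,-1,13)=-1 -> [-1, 2, 2, -1, 2, -1]
Stage 4 (DIFF): s[0]=-1, 2--1=3, 2-2=0, -1-2=-3, 2--1=3, -1-2=-3 -> [-1, 3, 0, -3, 3, -3]
Stage 5 (OFFSET -3): -1+-3=-4, 3+-3=0, 0+-3=-3, -3+-3=-6, 3+-3=0, -3+-3=-6 -> [-4, 0, -3, -6, 0, -6]
Output sum: -19

Answer: -19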